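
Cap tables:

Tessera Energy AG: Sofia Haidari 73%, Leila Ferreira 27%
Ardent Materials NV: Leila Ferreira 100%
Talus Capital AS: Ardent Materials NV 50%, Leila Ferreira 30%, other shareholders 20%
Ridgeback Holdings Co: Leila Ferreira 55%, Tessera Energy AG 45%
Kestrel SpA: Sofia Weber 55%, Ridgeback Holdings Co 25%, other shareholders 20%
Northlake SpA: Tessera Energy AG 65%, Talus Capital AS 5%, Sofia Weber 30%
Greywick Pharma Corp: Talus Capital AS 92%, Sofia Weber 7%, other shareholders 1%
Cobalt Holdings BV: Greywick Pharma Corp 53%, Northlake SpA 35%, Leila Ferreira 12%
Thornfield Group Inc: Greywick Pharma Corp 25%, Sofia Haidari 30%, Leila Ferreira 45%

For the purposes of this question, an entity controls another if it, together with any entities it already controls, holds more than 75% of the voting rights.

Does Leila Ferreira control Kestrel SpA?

No

Leila holds 100% of Ardent, so Leila controls Ardent.
Ardent and Leila together hold 50% + 30% = 80% of Talus, so Leila controls Talus.
Talus holds 92% of Greywick, so Leila controls Greywick.
Neither Leila nor any entity Leila controls holds any voting interest in Kestrel.
So Leila does not control Kestrel.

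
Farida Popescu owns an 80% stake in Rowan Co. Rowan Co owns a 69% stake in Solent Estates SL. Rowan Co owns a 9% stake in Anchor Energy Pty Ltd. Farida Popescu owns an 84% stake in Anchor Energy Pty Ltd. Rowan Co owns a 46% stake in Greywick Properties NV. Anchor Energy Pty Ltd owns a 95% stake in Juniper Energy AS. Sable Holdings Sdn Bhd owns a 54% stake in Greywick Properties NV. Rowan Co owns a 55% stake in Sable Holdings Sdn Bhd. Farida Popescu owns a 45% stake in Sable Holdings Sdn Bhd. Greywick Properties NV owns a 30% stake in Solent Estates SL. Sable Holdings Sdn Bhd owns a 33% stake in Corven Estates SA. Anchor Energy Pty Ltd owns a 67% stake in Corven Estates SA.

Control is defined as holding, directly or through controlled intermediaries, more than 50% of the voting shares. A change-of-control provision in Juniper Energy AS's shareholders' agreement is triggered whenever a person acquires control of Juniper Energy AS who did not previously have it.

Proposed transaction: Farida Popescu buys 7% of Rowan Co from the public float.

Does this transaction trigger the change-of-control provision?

No

The purchase changes only Farida's holdings, so Farida is the only person who could newly come to control Juniper.
Farida holds 80% of Rowan, so Farida controls Rowan.
Rowan and Farida together hold 9% + 84% = 93% of Anchor, so Farida controls Anchor.
Anchor holds 95% of Juniper, so Farida controls Juniper.
So Farida already controls Juniper before the transaction.
After the purchase, Farida's direct stake in Rowan rises to 80% + 7% = 87%.
Farida controlled Juniper already, so this is not a new person acquiring control; every other person's position is unchanged or reduced.
No new person acquires control, so the clause is not triggered.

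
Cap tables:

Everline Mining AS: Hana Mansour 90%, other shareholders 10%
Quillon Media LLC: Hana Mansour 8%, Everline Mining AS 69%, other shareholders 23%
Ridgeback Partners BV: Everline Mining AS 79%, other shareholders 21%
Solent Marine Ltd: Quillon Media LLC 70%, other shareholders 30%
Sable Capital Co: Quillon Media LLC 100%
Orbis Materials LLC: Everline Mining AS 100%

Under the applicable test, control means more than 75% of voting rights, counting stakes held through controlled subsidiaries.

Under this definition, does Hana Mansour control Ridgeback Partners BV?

Yes

Hana holds 90% of Everline, so Hana controls Everline.
Everline holds 79% of Ridgeback, so Hana controls Ridgeback.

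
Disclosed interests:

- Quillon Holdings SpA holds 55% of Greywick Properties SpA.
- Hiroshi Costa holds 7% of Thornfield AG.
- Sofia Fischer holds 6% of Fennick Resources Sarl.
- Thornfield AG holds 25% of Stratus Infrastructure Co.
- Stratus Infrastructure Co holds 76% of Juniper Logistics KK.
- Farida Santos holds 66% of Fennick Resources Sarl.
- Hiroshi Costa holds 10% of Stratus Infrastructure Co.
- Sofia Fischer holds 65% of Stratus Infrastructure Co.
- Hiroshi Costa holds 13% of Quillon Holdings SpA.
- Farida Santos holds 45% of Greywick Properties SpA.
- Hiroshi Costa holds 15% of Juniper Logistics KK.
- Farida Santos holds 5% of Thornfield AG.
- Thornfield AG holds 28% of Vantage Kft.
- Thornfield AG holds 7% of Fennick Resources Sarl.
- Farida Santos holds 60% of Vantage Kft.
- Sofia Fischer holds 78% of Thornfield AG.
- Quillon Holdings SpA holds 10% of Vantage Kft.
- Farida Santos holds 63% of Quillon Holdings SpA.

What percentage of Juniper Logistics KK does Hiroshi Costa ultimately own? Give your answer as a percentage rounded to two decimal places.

23.93%

Hiroshi reaches Juniper along 3 paths.
Via Thornfield → Stratus: 7% × 25% × 76% = 1.33%.
Via Stratus: 10% × 76% = 7.6%.
Direct stake: 15% = 15%.
Total: 1.33% + 7.6% + 15% = 23.93%.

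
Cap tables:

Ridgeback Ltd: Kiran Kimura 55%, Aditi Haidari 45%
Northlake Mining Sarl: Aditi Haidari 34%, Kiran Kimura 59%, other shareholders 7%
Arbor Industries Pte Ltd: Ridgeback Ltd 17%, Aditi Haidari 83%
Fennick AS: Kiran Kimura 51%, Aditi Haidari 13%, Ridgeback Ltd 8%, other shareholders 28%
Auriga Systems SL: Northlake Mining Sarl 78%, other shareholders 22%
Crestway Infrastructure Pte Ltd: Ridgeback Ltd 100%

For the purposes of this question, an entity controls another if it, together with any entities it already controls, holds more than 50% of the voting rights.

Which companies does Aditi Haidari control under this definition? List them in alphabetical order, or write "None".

Arbor Industries Pte Ltd

Aditi holds 83% of Arbor, so Aditi controls Arbor.
No other company's threshold is met.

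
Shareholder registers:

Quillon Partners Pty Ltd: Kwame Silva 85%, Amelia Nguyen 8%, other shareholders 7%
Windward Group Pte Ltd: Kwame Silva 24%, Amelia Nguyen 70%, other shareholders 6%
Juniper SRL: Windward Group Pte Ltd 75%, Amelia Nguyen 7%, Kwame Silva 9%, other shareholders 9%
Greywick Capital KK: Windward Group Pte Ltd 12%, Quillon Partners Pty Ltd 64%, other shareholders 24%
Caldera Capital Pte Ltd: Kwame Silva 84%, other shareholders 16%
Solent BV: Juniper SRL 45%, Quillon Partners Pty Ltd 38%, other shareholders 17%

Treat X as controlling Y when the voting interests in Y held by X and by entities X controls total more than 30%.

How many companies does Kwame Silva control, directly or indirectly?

4

Kwame holds 85% of Quillon, so Kwame controls Quillon.
Quillon holds 64% of Greywick, so Kwame controls Greywick.
Kwame holds 84% of Caldera, so Kwame controls Caldera.
Quillon holds 38% of Solent, so Kwame controls Solent.
No other company's threshold is met.
Kwame controls 4 companies.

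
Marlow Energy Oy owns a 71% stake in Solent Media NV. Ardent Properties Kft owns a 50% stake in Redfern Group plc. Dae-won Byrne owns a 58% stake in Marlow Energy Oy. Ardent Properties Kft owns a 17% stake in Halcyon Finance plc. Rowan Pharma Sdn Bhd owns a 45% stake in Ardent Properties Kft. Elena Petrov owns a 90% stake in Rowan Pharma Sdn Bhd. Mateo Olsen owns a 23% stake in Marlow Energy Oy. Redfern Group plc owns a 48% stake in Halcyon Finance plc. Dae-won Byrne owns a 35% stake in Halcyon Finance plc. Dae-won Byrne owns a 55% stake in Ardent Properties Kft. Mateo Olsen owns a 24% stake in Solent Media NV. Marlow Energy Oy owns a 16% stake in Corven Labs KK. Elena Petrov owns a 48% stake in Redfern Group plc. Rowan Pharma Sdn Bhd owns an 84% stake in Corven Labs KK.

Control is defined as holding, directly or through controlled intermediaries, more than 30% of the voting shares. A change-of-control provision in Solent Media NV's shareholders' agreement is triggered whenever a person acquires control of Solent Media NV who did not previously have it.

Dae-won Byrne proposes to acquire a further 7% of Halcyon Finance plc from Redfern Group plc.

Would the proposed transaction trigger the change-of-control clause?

No

The purchase adds only to Dae-won's holdings (Redfern's stake shrinks), so Dae-won is the only person who could newly come to control Solent.
Dae-won holds 58% of Marlow, so Dae-won controls Marlow.
Marlow holds 71% of Solent, so Dae-won controls Solent.
So Dae-won already controls Solent before the transaction.
After the purchase, Dae-won's direct stake in Halcyon rises to 35% + 7% = 42%, and Redfern's stake falls to 41%.
Dae-won controlled Solent already, so this is not a new person acquiring control; every other person's position is unchanged or reduced.
No new person acquires control, so the clause is not triggered.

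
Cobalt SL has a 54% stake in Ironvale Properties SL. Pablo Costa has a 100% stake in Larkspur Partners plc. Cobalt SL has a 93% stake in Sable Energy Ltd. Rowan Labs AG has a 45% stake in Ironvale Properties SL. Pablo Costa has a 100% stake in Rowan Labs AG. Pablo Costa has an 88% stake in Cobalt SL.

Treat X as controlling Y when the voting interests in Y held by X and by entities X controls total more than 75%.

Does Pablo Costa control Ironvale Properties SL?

Pablo holds 100% of Rowan, so Pablo controls Rowan.
Pablo holds 88% of Cobalt, so Pablo controls Cobalt.
Rowan and Cobalt together hold 45% + 54% = 99% of Ironvale, so Pablo controls Ironvale.

Yes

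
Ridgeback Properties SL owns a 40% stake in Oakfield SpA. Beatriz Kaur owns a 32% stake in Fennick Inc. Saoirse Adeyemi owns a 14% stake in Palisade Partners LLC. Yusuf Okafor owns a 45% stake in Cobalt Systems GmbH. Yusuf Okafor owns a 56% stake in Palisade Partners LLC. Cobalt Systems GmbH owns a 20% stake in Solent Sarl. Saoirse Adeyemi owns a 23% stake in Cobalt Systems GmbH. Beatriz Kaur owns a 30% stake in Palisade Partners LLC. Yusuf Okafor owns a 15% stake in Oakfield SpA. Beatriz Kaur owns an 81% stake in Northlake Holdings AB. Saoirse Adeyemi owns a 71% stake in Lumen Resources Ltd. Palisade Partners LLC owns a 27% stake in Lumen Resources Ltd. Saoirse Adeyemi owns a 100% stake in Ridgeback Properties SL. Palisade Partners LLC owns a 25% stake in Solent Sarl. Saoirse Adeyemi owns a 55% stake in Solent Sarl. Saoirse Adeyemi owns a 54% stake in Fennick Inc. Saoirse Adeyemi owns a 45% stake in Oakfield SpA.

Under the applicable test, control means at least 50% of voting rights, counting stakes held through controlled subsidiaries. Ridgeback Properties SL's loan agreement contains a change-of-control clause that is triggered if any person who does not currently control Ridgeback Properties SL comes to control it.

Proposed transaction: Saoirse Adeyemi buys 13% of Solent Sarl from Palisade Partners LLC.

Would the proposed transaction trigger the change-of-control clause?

The purchase adds only to Saoirse's holdings (Palisade's stake shrinks), so Saoirse is the only person who could newly come to control Ridgeback.
Saoirse holds 100% of Ridgeback, so Saoirse controls Ridgeback.
So Saoirse already controls Ridgeback before the transaction.
After the purchase, Saoirse's direct stake in Solent rises to 55% + 13% = 68%, and Palisade's stake falls to 12%.
Saoirse controlled Ridgeback already, so this is not a new person acquiring control; every other person's position is unchanged or reduced.
No new person acquires control, so the clause is not triggered.

No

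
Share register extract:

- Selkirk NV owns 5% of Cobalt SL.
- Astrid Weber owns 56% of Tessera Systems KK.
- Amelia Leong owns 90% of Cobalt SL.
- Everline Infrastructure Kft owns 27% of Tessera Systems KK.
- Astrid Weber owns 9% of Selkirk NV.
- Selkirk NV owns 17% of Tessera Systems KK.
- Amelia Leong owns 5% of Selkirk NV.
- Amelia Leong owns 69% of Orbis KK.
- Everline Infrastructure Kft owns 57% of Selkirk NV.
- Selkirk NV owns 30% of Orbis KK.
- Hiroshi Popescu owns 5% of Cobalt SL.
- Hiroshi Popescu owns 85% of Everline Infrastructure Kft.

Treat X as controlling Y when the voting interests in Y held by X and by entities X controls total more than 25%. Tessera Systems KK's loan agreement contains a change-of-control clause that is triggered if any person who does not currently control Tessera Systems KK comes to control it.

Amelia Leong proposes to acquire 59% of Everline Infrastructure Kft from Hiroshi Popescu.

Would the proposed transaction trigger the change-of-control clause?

The purchase adds only to Amelia's holdings (Hiroshi's stake shrinks), so Amelia is the only person who could newly come to control Tessera.
Amelia holds 69% of Orbis, so Amelia controls Orbis.
Amelia holds 90% of Cobalt, so Amelia controls Cobalt.
Neither Amelia nor any entity Amelia controls holds any voting interest in Tessera.
So before the transaction, Amelia does not control Tessera.
After the purchase, Amelia holds 59% of Everline directly, and Hiroshi's stake falls to 26%.
Amelia holds 59% of Everline, so Amelia controls Everline.
Everline and Amelia together hold 57% + 5% = 62% of Selkirk, so Amelia controls Selkirk.
Selkirk and Everline together hold 17% + 27% = 44% of Tessera, so Amelia controls Tessera.
Amelia did not control Tessera before and does after, so the clause is triggered.

Yes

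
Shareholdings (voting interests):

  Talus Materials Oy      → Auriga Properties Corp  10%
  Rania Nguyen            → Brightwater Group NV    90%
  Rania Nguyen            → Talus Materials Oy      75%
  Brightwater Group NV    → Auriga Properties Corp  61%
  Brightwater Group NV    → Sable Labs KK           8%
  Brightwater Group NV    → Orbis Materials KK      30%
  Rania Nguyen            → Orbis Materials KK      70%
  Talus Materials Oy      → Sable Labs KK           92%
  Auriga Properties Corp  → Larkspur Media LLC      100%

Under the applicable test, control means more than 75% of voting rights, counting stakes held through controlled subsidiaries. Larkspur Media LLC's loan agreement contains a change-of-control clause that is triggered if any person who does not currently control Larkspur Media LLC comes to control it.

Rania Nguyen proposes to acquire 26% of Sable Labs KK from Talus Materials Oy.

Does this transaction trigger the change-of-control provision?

No

The purchase adds only to Rania's holdings (Talus's stake shrinks), so Rania is the only person who could newly come to control Larkspur.
Rania holds 90% of Brightwater, so Rania controls Brightwater.
Rania and Brightwater together hold 70% + 30% = 100% of Orbis, so Rania controls Orbis.
Neither Rania nor any entity Rania controls holds any voting interest in Larkspur.
So before the transaction, Rania does not control Larkspur.
After the purchase, Rania holds 26% of Sable directly, and Talus's stake falls to 66%.
Rania's side now holds 8% + 26% = 34% of Sable, not > 75%, so Rania still does not control Sable.
After the transaction, neither Rania nor any entity Rania controls holds a voting interest in Larkspur, so Rania still does not control it.
No new person acquires control, so the clause is not triggered.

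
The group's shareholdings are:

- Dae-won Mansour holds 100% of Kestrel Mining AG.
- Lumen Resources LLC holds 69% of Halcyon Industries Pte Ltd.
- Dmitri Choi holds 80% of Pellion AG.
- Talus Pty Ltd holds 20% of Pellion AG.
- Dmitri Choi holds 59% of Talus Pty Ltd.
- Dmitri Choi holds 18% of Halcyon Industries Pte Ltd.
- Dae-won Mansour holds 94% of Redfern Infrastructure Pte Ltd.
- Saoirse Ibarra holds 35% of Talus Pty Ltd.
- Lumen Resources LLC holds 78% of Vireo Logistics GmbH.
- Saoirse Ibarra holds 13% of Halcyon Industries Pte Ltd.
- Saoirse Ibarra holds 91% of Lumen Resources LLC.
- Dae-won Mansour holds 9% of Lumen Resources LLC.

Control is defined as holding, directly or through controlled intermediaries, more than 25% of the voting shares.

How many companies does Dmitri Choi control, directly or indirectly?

Dmitri holds 59% of Talus, so Dmitri controls Talus.
Dmitri and Talus together hold 80% + 20% = 100% of Pellion, so Dmitri controls Pellion.
No other company's threshold is met.
Dmitri controls 2 companies.

2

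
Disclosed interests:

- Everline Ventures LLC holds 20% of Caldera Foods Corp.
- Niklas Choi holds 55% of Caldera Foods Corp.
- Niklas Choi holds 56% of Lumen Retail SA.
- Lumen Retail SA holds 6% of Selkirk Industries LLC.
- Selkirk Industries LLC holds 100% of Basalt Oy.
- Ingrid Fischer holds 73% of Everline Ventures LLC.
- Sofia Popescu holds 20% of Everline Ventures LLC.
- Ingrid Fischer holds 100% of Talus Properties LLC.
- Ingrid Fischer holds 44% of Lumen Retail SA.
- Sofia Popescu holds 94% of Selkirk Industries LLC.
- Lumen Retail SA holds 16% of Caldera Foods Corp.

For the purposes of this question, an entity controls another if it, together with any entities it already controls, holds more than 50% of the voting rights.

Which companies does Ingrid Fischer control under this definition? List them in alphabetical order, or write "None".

Everline Ventures LLC, Talus Properties LLC

Ingrid holds 73% of Everline, so Ingrid controls Everline.
Ingrid holds 100% of Talus, so Ingrid controls Talus.
No other company's threshold is met.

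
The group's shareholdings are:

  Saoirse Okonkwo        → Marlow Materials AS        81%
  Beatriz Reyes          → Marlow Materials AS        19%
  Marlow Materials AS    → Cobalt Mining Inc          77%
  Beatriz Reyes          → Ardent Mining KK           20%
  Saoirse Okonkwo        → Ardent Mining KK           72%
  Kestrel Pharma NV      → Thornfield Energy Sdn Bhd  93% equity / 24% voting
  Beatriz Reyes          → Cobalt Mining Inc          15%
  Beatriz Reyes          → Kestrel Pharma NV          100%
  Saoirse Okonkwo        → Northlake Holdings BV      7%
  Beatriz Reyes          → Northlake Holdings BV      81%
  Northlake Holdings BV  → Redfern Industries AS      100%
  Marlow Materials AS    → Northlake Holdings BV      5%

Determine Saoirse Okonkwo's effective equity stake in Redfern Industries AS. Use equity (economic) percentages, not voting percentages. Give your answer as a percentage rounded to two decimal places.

Saoirse reaches Redfern along 2 paths.
Via Northlake: 7% × 100% = 7%.
Via Marlow → Northlake: 81% × 5% × 100% = 4.05%.
Total: 7% + 4.05% = 11.05%.

11.05%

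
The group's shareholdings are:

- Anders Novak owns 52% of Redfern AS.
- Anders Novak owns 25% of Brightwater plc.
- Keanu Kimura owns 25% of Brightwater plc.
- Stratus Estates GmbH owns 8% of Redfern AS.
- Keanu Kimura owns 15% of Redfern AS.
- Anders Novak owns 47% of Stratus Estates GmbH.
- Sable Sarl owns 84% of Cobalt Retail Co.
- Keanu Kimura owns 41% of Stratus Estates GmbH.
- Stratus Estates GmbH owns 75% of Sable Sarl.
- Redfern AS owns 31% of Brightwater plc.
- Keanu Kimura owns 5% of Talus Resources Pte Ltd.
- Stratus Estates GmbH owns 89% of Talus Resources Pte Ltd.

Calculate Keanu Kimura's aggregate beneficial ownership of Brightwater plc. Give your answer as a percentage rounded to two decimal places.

Keanu reaches Brightwater along 3 paths.
Direct stake: 25% = 25%.
Via Stratus → Redfern: 41% × 8% × 31% = 1.0168%.
Via Redfern: 15% × 31% = 4.65%.
Total: 25% + 1.0168% + 4.65% = 30.6668%.
Rounded: 30.67%.

30.67%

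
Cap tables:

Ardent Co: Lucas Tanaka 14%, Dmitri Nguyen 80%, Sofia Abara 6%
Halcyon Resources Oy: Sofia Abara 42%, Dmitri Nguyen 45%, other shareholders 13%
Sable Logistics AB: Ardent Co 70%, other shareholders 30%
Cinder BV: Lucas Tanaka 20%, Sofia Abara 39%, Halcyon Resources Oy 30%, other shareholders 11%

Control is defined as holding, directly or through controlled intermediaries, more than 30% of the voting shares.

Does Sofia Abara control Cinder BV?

Sofia holds 42% of Halcyon, so Sofia controls Halcyon.
Sofia and Halcyon together hold 39% + 30% = 69% of Cinder, so Sofia controls Cinder.

Yes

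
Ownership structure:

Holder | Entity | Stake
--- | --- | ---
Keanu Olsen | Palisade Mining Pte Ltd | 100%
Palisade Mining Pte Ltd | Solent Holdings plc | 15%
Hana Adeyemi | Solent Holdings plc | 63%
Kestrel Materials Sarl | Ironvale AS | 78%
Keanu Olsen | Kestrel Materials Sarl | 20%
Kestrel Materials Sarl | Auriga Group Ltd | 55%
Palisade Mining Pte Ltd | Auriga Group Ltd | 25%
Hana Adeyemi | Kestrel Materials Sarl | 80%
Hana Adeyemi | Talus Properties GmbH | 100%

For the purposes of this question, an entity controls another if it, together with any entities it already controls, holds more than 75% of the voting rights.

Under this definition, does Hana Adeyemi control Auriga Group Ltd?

No

Hana holds 80% of Kestrel, so Hana controls Kestrel.
Hana holds 100% of Talus, so Hana controls Talus.
Kestrel holds 78% of Ironvale, so Hana controls Ironvale.
In Auriga, Hana's side holds only 55%, not > 75%.
So Hana does not control Auriga.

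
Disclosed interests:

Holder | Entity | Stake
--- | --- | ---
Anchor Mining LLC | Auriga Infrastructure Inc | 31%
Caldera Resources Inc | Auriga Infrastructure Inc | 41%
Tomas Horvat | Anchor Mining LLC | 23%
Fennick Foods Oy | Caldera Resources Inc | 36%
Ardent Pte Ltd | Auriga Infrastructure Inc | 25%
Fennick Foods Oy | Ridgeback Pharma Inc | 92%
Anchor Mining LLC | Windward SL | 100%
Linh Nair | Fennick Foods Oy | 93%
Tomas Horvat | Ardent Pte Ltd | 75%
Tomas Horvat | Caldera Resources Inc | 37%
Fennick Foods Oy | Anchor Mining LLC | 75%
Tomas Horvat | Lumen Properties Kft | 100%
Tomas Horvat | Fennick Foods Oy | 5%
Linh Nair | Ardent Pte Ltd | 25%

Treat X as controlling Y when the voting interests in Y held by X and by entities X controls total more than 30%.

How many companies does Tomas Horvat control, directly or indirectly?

Tomas holds 75% of Ardent, so Tomas controls Ardent.
Tomas holds 37% of Caldera, so Tomas controls Caldera.
Tomas holds 100% of Lumen, so Tomas controls Lumen.
Caldera and Ardent together hold 41% + 25% = 66% of Auriga, so Tomas controls Auriga.
No other company's threshold is met.
Tomas controls 4 companies.

4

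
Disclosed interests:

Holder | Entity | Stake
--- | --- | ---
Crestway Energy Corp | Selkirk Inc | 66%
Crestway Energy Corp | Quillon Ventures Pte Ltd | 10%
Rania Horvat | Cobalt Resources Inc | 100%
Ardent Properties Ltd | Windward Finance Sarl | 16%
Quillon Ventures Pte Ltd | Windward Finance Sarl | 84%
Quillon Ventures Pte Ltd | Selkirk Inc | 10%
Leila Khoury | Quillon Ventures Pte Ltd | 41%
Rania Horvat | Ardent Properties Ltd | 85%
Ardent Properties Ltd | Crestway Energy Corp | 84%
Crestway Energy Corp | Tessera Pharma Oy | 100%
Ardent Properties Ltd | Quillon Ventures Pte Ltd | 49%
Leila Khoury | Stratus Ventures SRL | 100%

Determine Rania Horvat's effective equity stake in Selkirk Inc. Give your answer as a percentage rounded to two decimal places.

52.00%

Rania reaches Selkirk along 3 paths.
Via Ardent → Quillon: 85% × 49% × 10% = 4.165%.
Via Ardent → Crestway → Quillon: 85% × 84% × 10% × 10% = 0.714%.
Via Ardent → Crestway: 85% × 84% × 66% = 47.124%.
Total: 4.165% + 0.714% + 47.124% = 52.003%.
Rounded: 52.00%.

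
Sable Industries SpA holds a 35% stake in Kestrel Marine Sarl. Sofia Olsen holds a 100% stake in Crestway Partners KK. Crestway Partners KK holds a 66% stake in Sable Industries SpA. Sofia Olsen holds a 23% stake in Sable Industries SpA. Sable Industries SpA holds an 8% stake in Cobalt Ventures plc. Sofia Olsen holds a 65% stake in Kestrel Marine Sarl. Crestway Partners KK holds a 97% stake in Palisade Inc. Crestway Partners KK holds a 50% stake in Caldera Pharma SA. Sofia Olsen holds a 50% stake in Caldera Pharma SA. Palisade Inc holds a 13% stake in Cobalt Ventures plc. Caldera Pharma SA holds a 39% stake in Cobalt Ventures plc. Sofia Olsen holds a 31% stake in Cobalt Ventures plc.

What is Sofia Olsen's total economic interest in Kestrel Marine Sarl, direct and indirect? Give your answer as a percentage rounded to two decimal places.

96.15%

Sofia reaches Kestrel along 3 paths.
Direct stake: 65% = 65%.
Via Sable: 23% × 35% = 8.05%.
Via Crestway → Sable: 100% × 66% × 35% = 23.1%.
Total: 65% + 8.05% + 23.1% = 96.15%.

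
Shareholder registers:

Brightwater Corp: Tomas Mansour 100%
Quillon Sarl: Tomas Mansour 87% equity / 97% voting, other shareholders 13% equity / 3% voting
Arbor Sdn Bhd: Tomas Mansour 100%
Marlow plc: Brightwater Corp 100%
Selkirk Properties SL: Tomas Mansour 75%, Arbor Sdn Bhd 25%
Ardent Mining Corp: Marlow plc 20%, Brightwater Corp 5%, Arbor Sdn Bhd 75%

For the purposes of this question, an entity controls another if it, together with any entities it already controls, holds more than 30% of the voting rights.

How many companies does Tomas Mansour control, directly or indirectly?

6

Tomas holds 100% of Brightwater, so Tomas controls Brightwater.
Tomas holds 97% of Quillon, so Tomas controls Quillon.
Tomas holds 100% of Arbor, so Tomas controls Arbor.
Brightwater holds 100% of Marlow, so Tomas controls Marlow.
Tomas and Arbor together hold 75% + 25% = 100% of Selkirk, so Tomas controls Selkirk.
Marlow and Brightwater and Arbor together hold 20% + 5% + 75% = 100% of Ardent, so Tomas controls Ardent.
Tomas controls 6 companies.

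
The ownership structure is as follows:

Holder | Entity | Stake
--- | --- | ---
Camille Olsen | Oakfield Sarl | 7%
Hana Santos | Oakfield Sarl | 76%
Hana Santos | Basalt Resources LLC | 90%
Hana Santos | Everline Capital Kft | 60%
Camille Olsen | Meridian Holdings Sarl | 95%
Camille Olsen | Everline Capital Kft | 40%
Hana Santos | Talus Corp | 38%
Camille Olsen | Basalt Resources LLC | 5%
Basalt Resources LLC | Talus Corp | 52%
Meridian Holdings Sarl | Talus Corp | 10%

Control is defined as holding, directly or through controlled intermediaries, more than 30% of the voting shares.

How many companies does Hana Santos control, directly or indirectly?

Hana holds 90% of Basalt, so Hana controls Basalt.
Hana holds 60% of Everline, so Hana controls Everline.
Basalt and Hana together hold 52% + 38% = 90% of Talus, so Hana controls Talus.
Hana holds 76% of Oakfield, so Hana controls Oakfield.
No other company's threshold is met.
Hana controls 4 companies.

4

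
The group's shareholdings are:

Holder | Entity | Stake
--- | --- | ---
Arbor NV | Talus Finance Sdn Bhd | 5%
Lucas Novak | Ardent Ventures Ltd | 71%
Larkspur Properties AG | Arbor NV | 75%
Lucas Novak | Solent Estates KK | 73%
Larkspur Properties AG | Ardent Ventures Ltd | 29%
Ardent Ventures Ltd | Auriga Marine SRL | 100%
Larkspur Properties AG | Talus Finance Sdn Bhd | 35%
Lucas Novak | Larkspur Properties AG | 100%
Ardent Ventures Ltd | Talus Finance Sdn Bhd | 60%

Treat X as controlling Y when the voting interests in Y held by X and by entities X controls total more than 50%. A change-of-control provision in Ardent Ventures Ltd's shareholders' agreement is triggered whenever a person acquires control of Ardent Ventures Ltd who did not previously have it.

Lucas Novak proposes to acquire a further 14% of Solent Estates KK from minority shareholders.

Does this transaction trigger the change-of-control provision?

No

The purchase changes only Lucas's holdings, so Lucas is the only person who could newly come to control Ardent.
Lucas holds 100% of Larkspur, so Lucas controls Larkspur.
Larkspur and Lucas together hold 29% + 71% = 100% of Ardent, so Lucas controls Ardent.
So Lucas already controls Ardent before the transaction.
After the purchase, Lucas's direct stake in Solent rises to 73% + 14% = 87%.
Lucas controlled Ardent already, so this is not a new person acquiring control; every other person's position is unchanged or reduced.
No new person acquires control, so the clause is not triggered.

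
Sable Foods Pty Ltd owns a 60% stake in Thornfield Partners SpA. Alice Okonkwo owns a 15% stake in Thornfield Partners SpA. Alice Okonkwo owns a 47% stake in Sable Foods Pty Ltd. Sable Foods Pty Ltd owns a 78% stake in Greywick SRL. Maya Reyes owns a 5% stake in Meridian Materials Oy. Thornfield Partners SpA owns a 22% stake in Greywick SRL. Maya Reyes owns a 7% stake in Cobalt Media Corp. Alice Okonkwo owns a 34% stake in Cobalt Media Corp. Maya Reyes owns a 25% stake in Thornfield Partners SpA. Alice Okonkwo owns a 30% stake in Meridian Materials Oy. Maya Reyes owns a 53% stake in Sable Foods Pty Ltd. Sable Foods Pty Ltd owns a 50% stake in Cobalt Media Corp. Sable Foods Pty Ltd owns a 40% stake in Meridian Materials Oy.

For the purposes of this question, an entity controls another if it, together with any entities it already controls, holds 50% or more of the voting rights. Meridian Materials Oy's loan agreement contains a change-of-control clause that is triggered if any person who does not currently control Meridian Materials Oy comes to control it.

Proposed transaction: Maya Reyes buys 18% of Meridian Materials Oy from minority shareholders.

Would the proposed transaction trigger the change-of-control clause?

The purchase changes only Maya's holdings, so Maya is the only person who could newly come to control Meridian.
Maya holds 53% of Sable, so Maya controls Sable.
Sable and Maya together hold 50% + 7% = 57% of Cobalt, so Maya controls Cobalt.
Sable and Maya together hold 60% + 25% = 85% of Thornfield, so Maya controls Thornfield.
Sable and Thornfield together hold 78% + 22% = 100% of Greywick, so Maya controls Greywick.
In Meridian, Maya's side holds only 40% + 5% = 45%, not ≥ 50%.
So before the transaction, Maya does not control Meridian.
After the purchase, Maya's direct stake in Meridian rises to 5% + 18% = 23%.
Sable and Maya together hold 40% + 23% = 63% of Meridian, so Maya controls Meridian.
Maya did not control Meridian before and does after, so the clause is triggered.

Yes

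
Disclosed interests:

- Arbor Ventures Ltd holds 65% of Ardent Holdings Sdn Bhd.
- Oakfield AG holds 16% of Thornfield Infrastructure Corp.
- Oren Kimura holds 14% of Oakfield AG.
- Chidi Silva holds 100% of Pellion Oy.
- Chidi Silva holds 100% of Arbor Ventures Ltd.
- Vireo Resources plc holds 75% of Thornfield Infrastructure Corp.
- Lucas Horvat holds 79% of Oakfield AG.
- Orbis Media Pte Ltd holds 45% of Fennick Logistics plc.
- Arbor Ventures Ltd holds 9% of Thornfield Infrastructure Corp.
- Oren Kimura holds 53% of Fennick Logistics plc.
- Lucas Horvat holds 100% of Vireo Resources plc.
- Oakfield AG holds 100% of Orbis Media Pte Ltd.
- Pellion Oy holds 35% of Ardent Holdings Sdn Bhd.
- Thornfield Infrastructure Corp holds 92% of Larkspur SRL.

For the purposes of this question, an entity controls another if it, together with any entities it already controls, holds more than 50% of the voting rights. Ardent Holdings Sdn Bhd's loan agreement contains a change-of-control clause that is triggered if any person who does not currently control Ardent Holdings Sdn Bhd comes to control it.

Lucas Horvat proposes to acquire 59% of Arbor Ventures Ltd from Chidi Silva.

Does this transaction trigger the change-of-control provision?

Yes

The purchase adds only to Lucas's holdings (Chidi's stake shrinks), so Lucas is the only person who could newly come to control Ardent.
Lucas holds 79% of Oakfield, so Lucas controls Oakfield.
Lucas holds 100% of Vireo, so Lucas controls Vireo.
Oakfield holds 100% of Orbis, so Lucas controls Orbis.
Oakfield and Vireo together hold 16% + 75% = 91% of Thornfield, so Lucas controls Thornfield.
Thornfield holds 92% of Larkspur, so Lucas controls Larkspur.
Neither Lucas nor any entity Lucas controls holds any voting interest in Ardent.
So before the transaction, Lucas does not control Ardent.
After the purchase, Lucas holds 59% of Arbor directly, and Chidi's stake falls to 41%.
Lucas holds 59% of Arbor, so Lucas controls Arbor.
Arbor holds 65% of Ardent, so Lucas controls Ardent.
Lucas did not control Ardent before and does after, so the clause is triggered.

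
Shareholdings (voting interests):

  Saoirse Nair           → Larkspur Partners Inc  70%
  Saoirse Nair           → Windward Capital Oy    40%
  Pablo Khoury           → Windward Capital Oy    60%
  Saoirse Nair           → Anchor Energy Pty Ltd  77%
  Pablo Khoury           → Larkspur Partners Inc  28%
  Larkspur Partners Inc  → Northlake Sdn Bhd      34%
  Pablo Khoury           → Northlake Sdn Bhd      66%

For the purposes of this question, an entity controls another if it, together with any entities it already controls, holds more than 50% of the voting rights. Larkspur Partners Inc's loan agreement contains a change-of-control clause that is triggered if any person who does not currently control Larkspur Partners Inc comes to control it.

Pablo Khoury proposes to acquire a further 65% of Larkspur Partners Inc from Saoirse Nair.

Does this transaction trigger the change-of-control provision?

The purchase adds only to Pablo's holdings (Saoirse's stake shrinks), so Pablo is the only person who could newly come to control Larkspur.
Pablo holds 60% of Windward, so Pablo controls Windward.
Pablo holds 66% of Northlake, so Pablo controls Northlake.
In Larkspur, Pablo's side holds only 28%, not > 50%.
So before the transaction, Pablo does not control Larkspur.
After the purchase, Pablo's direct stake in Larkspur rises to 28% + 65% = 93%, and Saoirse's stake falls to 5%.
Pablo holds 93% of Larkspur, so Pablo controls Larkspur.
Pablo did not control Larkspur before and does after, so the clause is triggered.

Yes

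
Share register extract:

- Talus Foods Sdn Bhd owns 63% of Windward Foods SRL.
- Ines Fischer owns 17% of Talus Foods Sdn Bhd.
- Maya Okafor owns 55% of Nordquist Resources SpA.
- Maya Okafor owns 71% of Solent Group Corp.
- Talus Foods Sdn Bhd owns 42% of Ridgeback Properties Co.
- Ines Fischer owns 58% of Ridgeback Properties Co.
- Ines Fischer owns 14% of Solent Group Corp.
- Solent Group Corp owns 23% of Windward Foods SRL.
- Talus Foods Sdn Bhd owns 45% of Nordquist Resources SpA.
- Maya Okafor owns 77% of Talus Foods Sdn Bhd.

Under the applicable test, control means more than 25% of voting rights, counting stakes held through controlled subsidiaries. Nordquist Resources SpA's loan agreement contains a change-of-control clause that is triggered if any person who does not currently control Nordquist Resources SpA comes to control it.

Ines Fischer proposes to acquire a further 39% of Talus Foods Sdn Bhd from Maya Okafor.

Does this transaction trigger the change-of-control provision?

The purchase adds only to Ines's holdings (Maya's stake shrinks), so Ines is the only person who could newly come to control Nordquist.
Ines holds 58% of Ridgeback, so Ines controls Ridgeback.
Neither Ines nor any entity Ines controls holds any voting interest in Nordquist.
So before the transaction, Ines does not control Nordquist.
After the purchase, Ines's direct stake in Talus rises to 17% + 39% = 56%, and Maya's stake falls to 38%.
Ines holds 56% of Talus, so Ines controls Talus.
Talus holds 45% of Nordquist, so Ines controls Nordquist.
Ines did not control Nordquist before and does after, so the clause is triggered.

Yes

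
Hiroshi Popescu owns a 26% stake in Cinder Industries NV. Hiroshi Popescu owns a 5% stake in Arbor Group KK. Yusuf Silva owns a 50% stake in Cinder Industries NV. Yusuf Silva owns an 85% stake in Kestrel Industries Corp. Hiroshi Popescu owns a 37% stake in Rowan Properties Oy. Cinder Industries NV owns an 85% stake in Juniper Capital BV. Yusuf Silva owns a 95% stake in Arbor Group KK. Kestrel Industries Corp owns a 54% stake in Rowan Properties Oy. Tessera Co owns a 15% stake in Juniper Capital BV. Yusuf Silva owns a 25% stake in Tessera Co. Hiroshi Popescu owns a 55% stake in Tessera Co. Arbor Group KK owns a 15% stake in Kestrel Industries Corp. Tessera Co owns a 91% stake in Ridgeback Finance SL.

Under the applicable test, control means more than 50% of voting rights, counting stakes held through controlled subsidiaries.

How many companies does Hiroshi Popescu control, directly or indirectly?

2

Hiroshi holds 55% of Tessera, so Hiroshi controls Tessera.
Tessera holds 91% of Ridgeback, so Hiroshi controls Ridgeback.
No other company's threshold is met.
Hiroshi controls 2 companies.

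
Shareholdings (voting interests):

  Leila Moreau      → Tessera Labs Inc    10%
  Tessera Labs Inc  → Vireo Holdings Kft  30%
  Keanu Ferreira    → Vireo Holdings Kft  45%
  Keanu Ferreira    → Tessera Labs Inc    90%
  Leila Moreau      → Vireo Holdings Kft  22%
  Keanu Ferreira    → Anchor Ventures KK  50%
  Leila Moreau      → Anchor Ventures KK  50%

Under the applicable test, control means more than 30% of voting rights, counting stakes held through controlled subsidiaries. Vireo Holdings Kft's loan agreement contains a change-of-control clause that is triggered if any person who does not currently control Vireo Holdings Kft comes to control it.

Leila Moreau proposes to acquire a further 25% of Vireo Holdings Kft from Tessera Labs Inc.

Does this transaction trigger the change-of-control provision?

Yes

The purchase adds only to Leila's holdings (Tessera's stake shrinks), so Leila is the only person who could newly come to control Vireo.
Leila holds 50% of Anchor, so Leila controls Anchor.
In Vireo, Leila's side holds only 22%, not > 30%.
So before the transaction, Leila does not control Vireo.
After the purchase, Leila's direct stake in Vireo rises to 22% + 25% = 47%, and Tessera's stake falls to 5%.
Leila holds 47% of Vireo, so Leila controls Vireo.
Leila did not control Vireo before and does after, so the clause is triggered.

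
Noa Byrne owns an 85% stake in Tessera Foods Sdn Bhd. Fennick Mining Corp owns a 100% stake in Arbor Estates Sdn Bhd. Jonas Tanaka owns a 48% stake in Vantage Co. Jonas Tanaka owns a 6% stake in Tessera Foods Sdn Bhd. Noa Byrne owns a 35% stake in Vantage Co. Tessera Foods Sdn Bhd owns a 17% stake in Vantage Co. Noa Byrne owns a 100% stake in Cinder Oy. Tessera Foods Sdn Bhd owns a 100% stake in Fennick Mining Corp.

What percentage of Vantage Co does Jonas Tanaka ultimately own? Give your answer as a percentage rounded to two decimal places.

Jonas reaches Vantage along 2 paths.
Via Tessera: 6% × 17% = 1.02%.
Direct stake: 48% = 48%.
Total: 1.02% + 48% = 49.02%.

49.02%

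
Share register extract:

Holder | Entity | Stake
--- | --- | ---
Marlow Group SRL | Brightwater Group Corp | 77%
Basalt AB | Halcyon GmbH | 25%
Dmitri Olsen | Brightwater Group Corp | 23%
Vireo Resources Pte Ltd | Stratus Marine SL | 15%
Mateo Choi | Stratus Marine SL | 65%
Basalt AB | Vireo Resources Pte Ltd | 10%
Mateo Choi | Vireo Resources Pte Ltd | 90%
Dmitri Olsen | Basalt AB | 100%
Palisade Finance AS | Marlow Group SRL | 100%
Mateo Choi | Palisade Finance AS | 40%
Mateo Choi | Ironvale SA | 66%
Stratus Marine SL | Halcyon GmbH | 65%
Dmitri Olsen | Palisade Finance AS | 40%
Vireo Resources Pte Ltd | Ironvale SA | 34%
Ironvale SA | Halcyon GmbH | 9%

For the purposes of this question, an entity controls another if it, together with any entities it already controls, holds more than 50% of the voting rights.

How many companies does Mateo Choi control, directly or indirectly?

4

Mateo holds 90% of Vireo, so Mateo controls Vireo.
Vireo and Mateo together hold 15% + 65% = 80% of Stratus, so Mateo controls Stratus.
Mateo and Vireo together hold 66% + 34% = 100% of Ironvale, so Mateo controls Ironvale.
Ironvale and Stratus together hold 9% + 65% = 74% of Halcyon, so Mateo controls Halcyon.
No other company's threshold is met.
Mateo controls 4 companies.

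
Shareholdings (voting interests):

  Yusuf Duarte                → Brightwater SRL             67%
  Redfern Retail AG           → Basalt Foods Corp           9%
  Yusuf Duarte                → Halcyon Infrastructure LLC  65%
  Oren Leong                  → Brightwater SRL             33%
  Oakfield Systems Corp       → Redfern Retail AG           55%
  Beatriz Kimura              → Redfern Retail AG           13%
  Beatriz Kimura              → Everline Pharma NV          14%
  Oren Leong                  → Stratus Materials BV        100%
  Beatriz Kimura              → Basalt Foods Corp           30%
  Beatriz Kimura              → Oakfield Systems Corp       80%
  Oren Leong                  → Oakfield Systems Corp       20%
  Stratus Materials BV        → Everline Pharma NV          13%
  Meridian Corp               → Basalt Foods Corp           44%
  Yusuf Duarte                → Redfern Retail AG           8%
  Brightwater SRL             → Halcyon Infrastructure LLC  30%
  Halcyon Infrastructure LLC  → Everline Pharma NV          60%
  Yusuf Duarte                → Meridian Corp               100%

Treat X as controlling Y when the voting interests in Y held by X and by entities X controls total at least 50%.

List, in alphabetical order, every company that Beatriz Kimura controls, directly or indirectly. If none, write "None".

Oakfield Systems Corp, Redfern Retail AG

Beatriz holds 80% of Oakfield, so Beatriz controls Oakfield.
Oakfield and Beatriz together hold 55% + 13% = 68% of Redfern, so Beatriz controls Redfern.
No other company's threshold is met.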